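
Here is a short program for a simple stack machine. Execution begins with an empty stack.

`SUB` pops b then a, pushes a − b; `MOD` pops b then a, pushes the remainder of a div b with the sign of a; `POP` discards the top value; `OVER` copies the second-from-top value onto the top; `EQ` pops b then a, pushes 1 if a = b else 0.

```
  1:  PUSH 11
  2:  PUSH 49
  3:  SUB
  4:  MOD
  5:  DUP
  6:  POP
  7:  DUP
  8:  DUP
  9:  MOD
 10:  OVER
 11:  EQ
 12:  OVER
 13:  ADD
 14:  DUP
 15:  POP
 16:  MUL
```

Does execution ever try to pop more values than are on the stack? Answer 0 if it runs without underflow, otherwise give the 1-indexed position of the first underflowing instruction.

4

PUSH 11 → [11]
PUSH 49 → [11, 49]
SUB     → [-38]
MOD  — needs 2 operands, stack has 1 → underflow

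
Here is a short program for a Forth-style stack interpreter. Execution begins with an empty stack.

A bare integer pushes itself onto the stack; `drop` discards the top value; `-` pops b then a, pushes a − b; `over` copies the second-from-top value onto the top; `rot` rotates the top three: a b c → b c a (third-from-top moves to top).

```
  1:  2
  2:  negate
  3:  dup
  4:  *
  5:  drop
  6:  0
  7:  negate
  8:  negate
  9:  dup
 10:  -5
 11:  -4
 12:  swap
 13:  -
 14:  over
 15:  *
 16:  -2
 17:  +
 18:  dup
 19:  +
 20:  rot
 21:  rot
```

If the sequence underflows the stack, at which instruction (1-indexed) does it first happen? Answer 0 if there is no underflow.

2       2
negate  -2
dup     -2 -2
*       4
drop    (empty)
0       0
negate  0
negate  0
dup     0 0
-5      0 0 -5
-4      0 0 -5 -4
swap    0 0 -4 -5
-       0 0 1
over    0 0 1 0
*       0 0 0
-2      0 0 0 -2
+       0 0 -2
dup     0 0 -2 -2
+       0 0 -4
rot     0 -4 0
rot     -4 0 0

0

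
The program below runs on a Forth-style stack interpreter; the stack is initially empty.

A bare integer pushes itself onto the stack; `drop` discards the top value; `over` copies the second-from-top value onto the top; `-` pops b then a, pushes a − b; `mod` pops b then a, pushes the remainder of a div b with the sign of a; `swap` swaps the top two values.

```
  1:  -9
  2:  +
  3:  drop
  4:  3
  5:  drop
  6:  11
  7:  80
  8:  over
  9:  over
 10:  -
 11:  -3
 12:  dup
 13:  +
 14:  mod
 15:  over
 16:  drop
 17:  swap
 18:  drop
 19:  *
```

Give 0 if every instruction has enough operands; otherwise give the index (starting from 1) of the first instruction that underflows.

2

-9 → -9
+  — needs 2 operands, stack has 1 → underflow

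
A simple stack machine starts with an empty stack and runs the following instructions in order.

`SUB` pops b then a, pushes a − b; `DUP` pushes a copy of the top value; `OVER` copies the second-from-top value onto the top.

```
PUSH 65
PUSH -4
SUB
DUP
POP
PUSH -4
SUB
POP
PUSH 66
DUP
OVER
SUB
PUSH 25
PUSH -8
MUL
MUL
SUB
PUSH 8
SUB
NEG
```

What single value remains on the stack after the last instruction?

-58

PUSH 65  [65]
PUSH -4  [65, -4]
SUB      [69]
DUP      [69, 69]
POP      [69]
PUSH -4  [69, -4]
SUB      [73]
POP      []
PUSH 66  [66]
DUP      [66, 66]
OVER     [66, 66, 66]
SUB      [66, 0]
PUSH 25  [66, 0, 25]
PUSH -8  [66, 0, 25, -8]
MUL      [66, 0, -200]
MUL      [66, 0]
SUB      [66]
PUSH 8   [66, 8]
SUB      [58]
NEG      [-58]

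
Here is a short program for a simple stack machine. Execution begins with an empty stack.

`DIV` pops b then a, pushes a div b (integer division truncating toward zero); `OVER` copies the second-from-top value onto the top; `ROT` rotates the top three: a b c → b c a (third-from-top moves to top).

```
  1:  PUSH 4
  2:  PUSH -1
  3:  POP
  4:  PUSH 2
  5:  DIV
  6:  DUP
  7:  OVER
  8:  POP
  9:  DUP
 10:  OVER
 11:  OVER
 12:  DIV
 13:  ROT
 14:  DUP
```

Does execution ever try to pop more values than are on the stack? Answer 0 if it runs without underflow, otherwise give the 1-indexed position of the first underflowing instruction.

PUSH 4   [4]
PUSH -1  [4, -1]
POP      [4]
PUSH 2   [4, 2]
DIV      [2]
DUP      [2, 2]
OVER     [2, 2, 2]
POP      [2, 2]
DUP      [2, 2, 2]
OVER     [2, 2, 2, 2]
OVER     [2, 2, 2, 2, 2]
DIV      [2, 2, 2, 1]
ROT      [2, 2, 1, 2]
DUP      [2, 2, 1, 2, 2]

0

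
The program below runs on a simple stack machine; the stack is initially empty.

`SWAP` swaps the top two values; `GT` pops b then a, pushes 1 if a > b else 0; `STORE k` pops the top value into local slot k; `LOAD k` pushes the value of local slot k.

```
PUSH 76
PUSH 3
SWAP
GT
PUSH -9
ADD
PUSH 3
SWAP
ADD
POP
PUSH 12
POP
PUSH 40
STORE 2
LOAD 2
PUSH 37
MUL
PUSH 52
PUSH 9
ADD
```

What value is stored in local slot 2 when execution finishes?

PUSH 76 : [76]
PUSH 3  : [76, 3]
SWAP    : [3, 76]
GT      : [0]
PUSH -9 : [0, -9]
ADD     : [-9]
PUSH 3  : [-9, 3]
SWAP    : [3, -9]
ADD     : [-6]
POP     : []
PUSH 12 : [12]
POP     : []
PUSH 40 : [40]
STORE 2 : []
LOAD 2  : [40]
PUSH 37 : [40, 37]
MUL     : [1480]
PUSH 52 : [1480, 52]
PUSH 9  : [1480, 52, 9]
ADD     : [1480, 61]

40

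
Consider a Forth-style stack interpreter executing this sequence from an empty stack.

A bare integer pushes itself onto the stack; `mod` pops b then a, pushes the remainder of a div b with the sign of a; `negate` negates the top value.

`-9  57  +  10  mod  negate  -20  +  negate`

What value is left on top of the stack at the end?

28

-9     : [-9]
57     : [-9, 57]
+      : [48]
10     : [48, 10]
mod    : [8]
negate : [-8]
-20    : [-8, -20]
+      : [-28]
negate : [28]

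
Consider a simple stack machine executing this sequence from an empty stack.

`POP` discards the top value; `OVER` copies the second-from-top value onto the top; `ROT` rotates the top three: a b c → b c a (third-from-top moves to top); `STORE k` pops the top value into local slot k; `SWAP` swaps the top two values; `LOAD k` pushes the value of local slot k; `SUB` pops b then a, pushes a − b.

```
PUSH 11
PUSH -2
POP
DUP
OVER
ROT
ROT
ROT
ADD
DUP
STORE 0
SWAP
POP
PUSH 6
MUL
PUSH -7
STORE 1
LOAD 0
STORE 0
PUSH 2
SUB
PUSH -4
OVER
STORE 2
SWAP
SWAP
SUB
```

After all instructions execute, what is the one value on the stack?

PUSH 11  11
PUSH -2  11 -2
POP      11
DUP      11 11
OVER     11 11 11
ROT      11 11 11
ROT      11 11 11
ROT      11 11 11
ADD      11 22
DUP      11 22 22
STORE 0  11 22
SWAP     22 11
POP      22
PUSH 6   22 6
MUL      132
PUSH -7  132 -7
STORE 1  132
LOAD 0   132 22
STORE 0  132
PUSH 2   132 2
SUB      130
PUSH -4  130 -4
OVER     130 -4 130
STORE 2  130 -4
SWAP     -4 130
SWAP     130 -4
SUB      134

134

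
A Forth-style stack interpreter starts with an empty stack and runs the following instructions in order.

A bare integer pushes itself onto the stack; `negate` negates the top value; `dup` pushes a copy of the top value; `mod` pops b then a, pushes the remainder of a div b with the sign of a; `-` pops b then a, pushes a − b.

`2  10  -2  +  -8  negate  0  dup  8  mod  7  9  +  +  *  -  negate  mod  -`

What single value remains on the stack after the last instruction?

2

2      : [2]
10     : [2, 10]
-2     : [2, 10, -2]
+      : [2, 8]
-8     : [2, 8, -8]
negate : [2, 8, 8]
0      : [2, 8, 8, 0]
dup    : [2, 8, 8, 0, 0]
8      : [2, 8, 8, 0, 0, 8]
mod    : [2, 8, 8, 0, 0]
7      : [2, 8, 8, 0, 0, 7]
9      : [2, 8, 8, 0, 0, 7, 9]
+      : [2, 8, 8, 0, 0, 16]
+      : [2, 8, 8, 0, 16]
*      : [2, 8, 8, 0]
-      : [2, 8, 8]
negate : [2, 8, -8]
mod    : [2, 0]
-      : [2]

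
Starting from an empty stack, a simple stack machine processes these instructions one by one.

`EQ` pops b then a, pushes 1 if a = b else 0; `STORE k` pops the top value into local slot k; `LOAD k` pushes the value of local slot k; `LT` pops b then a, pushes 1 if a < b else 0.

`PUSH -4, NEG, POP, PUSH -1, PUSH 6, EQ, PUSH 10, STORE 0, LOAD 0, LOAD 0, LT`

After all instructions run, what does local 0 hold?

PUSH -4 → [-4]
NEG     → [4]
POP     → []
PUSH -1 → [-1]
PUSH 6  → [-1, 6]
EQ      → [0]
PUSH 10 → [0, 10]
STORE 0 → [0]
LOAD 0  → [0, 10]
LOAD 0  → [0, 10, 10]
LT      → [0, 0]

10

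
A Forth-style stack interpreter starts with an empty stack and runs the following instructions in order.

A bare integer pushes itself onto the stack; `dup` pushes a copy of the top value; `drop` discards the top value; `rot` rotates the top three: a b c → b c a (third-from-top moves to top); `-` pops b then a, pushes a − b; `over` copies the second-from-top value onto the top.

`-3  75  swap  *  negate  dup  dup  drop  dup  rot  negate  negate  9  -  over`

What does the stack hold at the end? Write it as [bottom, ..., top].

[225, 225, 216, 225]

-3     -> -3
75     -> -3 75
swap   -> 75 -3
*      -> -225
negate -> 225
dup    -> 225 225
dup    -> 225 225 225
drop   -> 225 225
dup    -> 225 225 225
rot    -> 225 225 225
negate -> 225 225 -225
negate -> 225 225 225
9      -> 225 225 225 9
-      -> 225 225 216
over   -> 225 225 216 225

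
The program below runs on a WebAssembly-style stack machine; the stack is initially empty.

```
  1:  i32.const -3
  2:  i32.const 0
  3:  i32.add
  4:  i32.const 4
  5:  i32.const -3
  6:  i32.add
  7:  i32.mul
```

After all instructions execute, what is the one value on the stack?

i32.const -3 : -3
i32.const 0  : -3 0
i32.add      : -3
i32.const 4  : -3 4
i32.const -3 : -3 4 -3
i32.add      : -3 1
i32.mul      : -3

-3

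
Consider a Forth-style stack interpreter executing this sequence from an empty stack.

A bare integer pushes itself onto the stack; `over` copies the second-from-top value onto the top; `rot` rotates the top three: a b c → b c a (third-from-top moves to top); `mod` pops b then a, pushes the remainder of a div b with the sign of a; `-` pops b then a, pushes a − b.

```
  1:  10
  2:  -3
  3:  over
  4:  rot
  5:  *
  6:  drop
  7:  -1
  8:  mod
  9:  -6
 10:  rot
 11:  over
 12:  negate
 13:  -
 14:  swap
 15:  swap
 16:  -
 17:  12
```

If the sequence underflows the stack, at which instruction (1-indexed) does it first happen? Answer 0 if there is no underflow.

10

10   : 10
-3   : 10 -3
over : 10 -3 10
rot  : -3 10 10
*    : -3 100
drop : -3
-1   : -3 -1
mod  : 0
-6   : 0 -6
rot  — needs 3 operands, stack has 2 → underflow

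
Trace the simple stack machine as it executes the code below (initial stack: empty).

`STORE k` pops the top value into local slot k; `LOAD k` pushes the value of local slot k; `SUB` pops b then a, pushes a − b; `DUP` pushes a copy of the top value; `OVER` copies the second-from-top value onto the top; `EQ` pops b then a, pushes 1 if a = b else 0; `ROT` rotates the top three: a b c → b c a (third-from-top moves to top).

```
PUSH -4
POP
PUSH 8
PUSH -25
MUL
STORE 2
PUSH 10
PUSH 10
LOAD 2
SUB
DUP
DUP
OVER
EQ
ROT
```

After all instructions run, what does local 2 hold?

-200

PUSH -4  -> [-4]
POP      -> []
PUSH 8   -> [8]
PUSH -25 -> [8, -25]
MUL      -> [-200]
STORE 2  -> []
PUSH 10  -> [10]
PUSH 10  -> [10, 10]
LOAD 2   -> [10, 10, -200]
SUB      -> [10, 210]
DUP      -> [10, 210, 210]
DUP      -> [10, 210, 210, 210]
OVER     -> [10, 210, 210, 210, 210]
EQ       -> [10, 210, 210, 1]
ROT      -> [10, 210, 1, 210]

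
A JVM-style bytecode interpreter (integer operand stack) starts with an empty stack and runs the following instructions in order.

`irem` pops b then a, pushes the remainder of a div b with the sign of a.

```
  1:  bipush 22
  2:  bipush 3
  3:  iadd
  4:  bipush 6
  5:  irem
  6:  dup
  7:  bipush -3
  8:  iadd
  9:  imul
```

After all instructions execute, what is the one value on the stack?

-2

bipush 22 : [22]
bipush 3  : [22, 3]
iadd      : [25]
bipush 6  : [25, 6]
irem      : [1]
dup       : [1, 1]
bipush -3 : [1, 1, -3]
iadd      : [1, -2]
imul      : [-2]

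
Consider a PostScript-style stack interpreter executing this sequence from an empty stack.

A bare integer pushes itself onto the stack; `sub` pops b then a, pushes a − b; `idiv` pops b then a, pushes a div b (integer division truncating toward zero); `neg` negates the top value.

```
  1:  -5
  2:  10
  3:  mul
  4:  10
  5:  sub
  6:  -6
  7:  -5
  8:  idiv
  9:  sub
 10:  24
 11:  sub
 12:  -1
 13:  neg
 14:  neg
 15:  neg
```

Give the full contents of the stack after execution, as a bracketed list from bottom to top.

[-85, 1]

-5   : [-5]
10   : [-5, 10]
mul  : [-50]
10   : [-50, 10]
sub  : [-60]
-6   : [-60, -6]
-5   : [-60, -6, -5]
idiv : [-60, 1]
sub  : [-61]
24   : [-61, 24]
sub  : [-85]
-1   : [-85, -1]
neg  : [-85, 1]
neg  : [-85, -1]
neg  : [-85, 1]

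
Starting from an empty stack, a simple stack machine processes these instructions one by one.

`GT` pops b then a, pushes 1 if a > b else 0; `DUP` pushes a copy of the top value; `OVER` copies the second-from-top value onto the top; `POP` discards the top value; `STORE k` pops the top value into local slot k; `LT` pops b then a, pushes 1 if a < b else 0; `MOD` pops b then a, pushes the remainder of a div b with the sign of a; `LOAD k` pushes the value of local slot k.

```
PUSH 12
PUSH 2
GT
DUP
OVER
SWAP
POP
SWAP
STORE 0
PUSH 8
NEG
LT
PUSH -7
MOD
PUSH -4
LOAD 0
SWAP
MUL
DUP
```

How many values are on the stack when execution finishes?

3

PUSH 12 → 12
PUSH 2  → 12 2
GT      → 1
DUP     → 1 1
OVER    → 1 1 1
SWAP    → 1 1 1
POP     → 1 1
SWAP    → 1 1
STORE 0 → 1
PUSH 8  → 1 8
NEG     → 1 -8
LT      → 0
PUSH -7 → 0 -7
MOD     → 0
PUSH -4 → 0 -4
LOAD 0  → 0 -4 1
SWAP    → 0 1 -4
MUL     → 0 -4
DUP     → 0 -4 -4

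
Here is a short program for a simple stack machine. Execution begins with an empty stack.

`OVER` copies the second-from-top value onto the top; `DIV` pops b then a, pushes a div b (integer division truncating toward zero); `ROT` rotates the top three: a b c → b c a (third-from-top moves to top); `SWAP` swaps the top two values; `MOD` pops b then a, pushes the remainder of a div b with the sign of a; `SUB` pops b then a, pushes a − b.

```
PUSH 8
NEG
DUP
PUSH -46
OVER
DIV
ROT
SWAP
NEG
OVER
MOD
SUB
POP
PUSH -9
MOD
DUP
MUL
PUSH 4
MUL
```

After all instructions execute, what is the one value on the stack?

PUSH 8   -> [8]
NEG      -> [-8]
DUP      -> [-8, -8]
PUSH -46 -> [-8, -8, -46]
OVER     -> [-8, -8, -46, -8]
DIV      -> [-8, -8, 5]
ROT      -> [-8, 5, -8]
SWAP     -> [-8, -8, 5]
NEG      -> [-8, -8, -5]
OVER     -> [-8, -8, -5, -8]
MOD      -> [-8, -8, -5]
SUB      -> [-8, -3]
POP      -> [-8]
PUSH -9  -> [-8, -9]
MOD      -> [-8]
DUP      -> [-8, -8]
MUL      -> [64]
PUSH 4   -> [64, 4]
MUL      -> [256]

256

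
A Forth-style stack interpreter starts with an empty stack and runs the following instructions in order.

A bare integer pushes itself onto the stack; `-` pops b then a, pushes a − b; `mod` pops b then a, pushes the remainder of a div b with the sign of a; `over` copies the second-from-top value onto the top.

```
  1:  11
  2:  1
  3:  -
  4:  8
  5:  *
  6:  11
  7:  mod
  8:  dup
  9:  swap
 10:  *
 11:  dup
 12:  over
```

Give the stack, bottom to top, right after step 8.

11   11
1    11 1
-    10
8    10 8
*    80
11   80 11
mod  3
dup  3 3

[3, 3]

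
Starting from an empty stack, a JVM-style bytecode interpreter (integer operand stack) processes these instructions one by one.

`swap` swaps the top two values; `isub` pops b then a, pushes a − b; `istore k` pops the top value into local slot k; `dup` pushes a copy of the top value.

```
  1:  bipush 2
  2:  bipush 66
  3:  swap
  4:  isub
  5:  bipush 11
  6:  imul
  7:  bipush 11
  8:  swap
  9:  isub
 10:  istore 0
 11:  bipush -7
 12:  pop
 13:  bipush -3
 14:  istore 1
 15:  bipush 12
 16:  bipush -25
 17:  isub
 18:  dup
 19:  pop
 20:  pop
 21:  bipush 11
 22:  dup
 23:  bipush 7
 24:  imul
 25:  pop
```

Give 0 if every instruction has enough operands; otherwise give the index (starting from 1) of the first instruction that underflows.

bipush 2    [2]
bipush 66   [2, 66]
swap        [66, 2]
isub        [64]
bipush 11   [64, 11]
imul        [704]
bipush 11   [704, 11]
swap        [11, 704]
isub        [-693]
istore 0    []
bipush -7   [-7]
pop         []
bipush -3   [-3]
istore 1    []
bipush 12   [12]
bipush -25  [12, -25]
isub        [37]
dup         [37, 37]
pop         [37]
pop         []
bipush 11   [11]
dup         [11, 11]
bipush 7    [11, 11, 7]
imul        [11, 77]
pop         [11]

0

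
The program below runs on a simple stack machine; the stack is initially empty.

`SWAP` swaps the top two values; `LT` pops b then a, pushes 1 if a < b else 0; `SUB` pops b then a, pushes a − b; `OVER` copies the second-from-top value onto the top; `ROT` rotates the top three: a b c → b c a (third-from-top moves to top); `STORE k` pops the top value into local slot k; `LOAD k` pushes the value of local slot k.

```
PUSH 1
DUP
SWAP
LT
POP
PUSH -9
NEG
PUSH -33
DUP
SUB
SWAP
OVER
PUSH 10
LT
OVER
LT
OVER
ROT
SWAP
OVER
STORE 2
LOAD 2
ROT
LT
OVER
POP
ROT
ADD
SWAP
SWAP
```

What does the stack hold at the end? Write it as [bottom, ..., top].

[0, 9, 1]

PUSH 1   -> [1]
DUP      -> [1, 1]
SWAP     -> [1, 1]
LT       -> [0]
POP      -> []
PUSH -9  -> [-9]
NEG      -> [9]
PUSH -33 -> [9, -33]
DUP      -> [9, -33, -33]
SUB      -> [9, 0]
SWAP     -> [0, 9]
OVER     -> [0, 9, 0]
PUSH 10  -> [0, 9, 0, 10]
LT       -> [0, 9, 1]
OVER     -> [0, 9, 1, 9]
LT       -> [0, 9, 1]
OVER     -> [0, 9, 1, 9]
ROT      -> [0, 1, 9, 9]
SWAP     -> [0, 1, 9, 9]
OVER     -> [0, 1, 9, 9, 9]
STORE 2  -> [0, 1, 9, 9]
LOAD 2   -> [0, 1, 9, 9, 9]
ROT      -> [0, 1, 9, 9, 9]
LT       -> [0, 1, 9, 0]
OVER     -> [0, 1, 9, 0, 9]
POP      -> [0, 1, 9, 0]
ROT      -> [0, 9, 0, 1]
ADD      -> [0, 9, 1]
SWAP     -> [0, 1, 9]
SWAP     -> [0, 9, 1]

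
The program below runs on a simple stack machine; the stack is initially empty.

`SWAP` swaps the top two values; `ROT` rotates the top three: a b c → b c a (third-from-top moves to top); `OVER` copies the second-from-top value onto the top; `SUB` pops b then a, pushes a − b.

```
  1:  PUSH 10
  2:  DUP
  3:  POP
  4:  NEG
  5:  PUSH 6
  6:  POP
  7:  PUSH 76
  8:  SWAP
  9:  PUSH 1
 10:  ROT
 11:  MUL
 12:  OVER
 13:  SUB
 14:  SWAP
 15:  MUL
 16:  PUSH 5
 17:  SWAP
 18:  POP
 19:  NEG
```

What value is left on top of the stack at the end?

PUSH 10  [10]
DUP      [10, 10]
POP      [10]
NEG      [-10]
PUSH 6   [-10, 6]
POP      [-10]
PUSH 76  [-10, 76]
SWAP     [76, -10]
PUSH 1   [76, -10, 1]
ROT      [-10, 1, 76]
MUL      [-10, 76]
OVER     [-10, 76, -10]
SUB      [-10, 86]
SWAP     [86, -10]
MUL      [-860]
PUSH 5   [-860, 5]
SWAP     [5, -860]
POP      [5]
NEG      [-5]

-5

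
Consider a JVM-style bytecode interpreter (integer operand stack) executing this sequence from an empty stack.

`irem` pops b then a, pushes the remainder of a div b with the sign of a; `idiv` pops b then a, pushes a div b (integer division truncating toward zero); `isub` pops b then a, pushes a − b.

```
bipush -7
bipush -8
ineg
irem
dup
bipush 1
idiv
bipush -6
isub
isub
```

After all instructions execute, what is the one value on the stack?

bipush -7 : [-7]
bipush -8 : [-7, -8]
ineg      : [-7, 8]
irem      : [-7]
dup       : [-7, -7]
bipush 1  : [-7, -7, 1]
idiv      : [-7, -7]
bipush -6 : [-7, -7, -6]
isub      : [-7, -1]
isub      : [-6]

-6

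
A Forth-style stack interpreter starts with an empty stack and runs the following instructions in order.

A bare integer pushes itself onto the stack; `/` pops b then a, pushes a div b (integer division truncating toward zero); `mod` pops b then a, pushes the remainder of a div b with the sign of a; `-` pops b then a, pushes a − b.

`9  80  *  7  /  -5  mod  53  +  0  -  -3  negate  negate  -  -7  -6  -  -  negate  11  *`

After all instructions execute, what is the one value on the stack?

9      : [9]
80     : [9, 80]
*      : [720]
7      : [720, 7]
/      : [102]
-5     : [102, -5]
mod    : [2]
53     : [2, 53]
+      : [55]
0      : [55, 0]
-      : [55]
-3     : [55, -3]
negate : [55, 3]
negate : [55, -3]
-      : [58]
-7     : [58, -7]
-6     : [58, -7, -6]
-      : [58, -1]
-      : [59]
negate : [-59]
11     : [-59, 11]
*      : [-649]

-649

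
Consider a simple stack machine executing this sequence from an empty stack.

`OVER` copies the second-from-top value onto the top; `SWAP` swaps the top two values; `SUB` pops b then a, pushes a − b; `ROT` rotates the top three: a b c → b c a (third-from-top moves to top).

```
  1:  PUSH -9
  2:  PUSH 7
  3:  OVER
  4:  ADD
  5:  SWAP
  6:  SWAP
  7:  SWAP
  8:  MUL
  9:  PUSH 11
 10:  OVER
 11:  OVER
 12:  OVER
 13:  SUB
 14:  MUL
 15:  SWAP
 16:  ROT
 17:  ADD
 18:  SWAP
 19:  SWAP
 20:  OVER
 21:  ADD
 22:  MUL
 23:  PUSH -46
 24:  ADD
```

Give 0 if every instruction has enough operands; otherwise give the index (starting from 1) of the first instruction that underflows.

0

PUSH -9  : -9
PUSH 7   : -9 7
OVER     : -9 7 -9
ADD      : -9 -2
SWAP     : -2 -9
SWAP     : -9 -2
SWAP     : -2 -9
MUL      : 18
PUSH 11  : 18 11
OVER     : 18 11 18
OVER     : 18 11 18 11
OVER     : 18 11 18 11 18
SUB      : 18 11 18 -7
MUL      : 18 11 -126
SWAP     : 18 -126 11
ROT      : -126 11 18
ADD      : -126 29
SWAP     : 29 -126
SWAP     : -126 29
OVER     : -126 29 -126
ADD      : -126 -97
MUL      : 12222
PUSH -46 : 12222 -46
ADD      : 12176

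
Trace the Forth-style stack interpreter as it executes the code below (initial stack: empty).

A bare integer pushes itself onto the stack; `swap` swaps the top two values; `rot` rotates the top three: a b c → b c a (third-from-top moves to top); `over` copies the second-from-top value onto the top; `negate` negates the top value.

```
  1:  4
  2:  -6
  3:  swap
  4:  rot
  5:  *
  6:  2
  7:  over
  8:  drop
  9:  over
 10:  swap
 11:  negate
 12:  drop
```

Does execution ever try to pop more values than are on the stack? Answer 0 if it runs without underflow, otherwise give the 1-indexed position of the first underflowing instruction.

4    : 4
-6   : 4 -6
swap : -6 4
rot  — needs 3 operands, stack has 2 → underflow

4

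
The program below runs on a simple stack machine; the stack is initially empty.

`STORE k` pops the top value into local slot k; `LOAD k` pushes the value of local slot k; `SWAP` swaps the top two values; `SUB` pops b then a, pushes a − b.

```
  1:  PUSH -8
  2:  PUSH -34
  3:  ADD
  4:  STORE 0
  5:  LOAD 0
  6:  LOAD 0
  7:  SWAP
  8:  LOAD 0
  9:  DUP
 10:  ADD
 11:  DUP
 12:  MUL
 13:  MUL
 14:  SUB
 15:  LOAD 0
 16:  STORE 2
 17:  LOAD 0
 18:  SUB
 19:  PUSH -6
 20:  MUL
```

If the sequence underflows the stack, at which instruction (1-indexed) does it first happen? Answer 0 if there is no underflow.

PUSH -8  -> [-8]
PUSH -34 -> [-8, -34]
ADD      -> [-42]
STORE 0  -> []
LOAD 0   -> [-42]
LOAD 0   -> [-42, -42]
SWAP     -> [-42, -42]
LOAD 0   -> [-42, -42, -42]
DUP      -> [-42, -42, -42, -42]
ADD      -> [-42, -42, -84]
DUP      -> [-42, -42, -84, -84]
MUL      -> [-42, -42, 7056]
MUL      -> [-42, -296352]
SUB      -> [296310]
LOAD 0   -> [296310, -42]
STORE 2  -> [296310]
LOAD 0   -> [296310, -42]
SUB      -> [296352]
PUSH -6  -> [296352, -6]
MUL      -> [-1778112]

0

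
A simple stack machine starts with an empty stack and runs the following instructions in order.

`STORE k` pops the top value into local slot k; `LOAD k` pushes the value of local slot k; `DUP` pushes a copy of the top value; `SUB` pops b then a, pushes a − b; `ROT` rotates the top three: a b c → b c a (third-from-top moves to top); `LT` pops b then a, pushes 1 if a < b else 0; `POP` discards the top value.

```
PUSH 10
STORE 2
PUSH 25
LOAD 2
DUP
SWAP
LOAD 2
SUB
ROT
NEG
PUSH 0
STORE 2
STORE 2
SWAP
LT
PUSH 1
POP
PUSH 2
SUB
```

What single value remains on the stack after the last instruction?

PUSH 10 → 10
STORE 2 → (empty)
PUSH 25 → 25
LOAD 2  → 25 10
DUP     → 25 10 10
SWAP    → 25 10 10
LOAD 2  → 25 10 10 10
SUB     → 25 10 0
ROT     → 10 0 25
NEG     → 10 0 -25
PUSH 0  → 10 0 -25 0
STORE 2 → 10 0 -25
STORE 2 → 10 0
SWAP    → 0 10
LT      → 1
PUSH 1  → 1 1
POP     → 1
PUSH 2  → 1 2
SUB     → -1

-1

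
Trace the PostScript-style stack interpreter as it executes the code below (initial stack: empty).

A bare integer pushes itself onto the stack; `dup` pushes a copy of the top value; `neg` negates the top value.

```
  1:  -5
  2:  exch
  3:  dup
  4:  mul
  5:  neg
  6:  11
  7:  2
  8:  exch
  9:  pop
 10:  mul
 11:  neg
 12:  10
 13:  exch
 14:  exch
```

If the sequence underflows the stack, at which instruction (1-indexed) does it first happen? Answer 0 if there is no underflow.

2

-5 : [-5]
exch  — needs 2 operands, stack has 1 → underflow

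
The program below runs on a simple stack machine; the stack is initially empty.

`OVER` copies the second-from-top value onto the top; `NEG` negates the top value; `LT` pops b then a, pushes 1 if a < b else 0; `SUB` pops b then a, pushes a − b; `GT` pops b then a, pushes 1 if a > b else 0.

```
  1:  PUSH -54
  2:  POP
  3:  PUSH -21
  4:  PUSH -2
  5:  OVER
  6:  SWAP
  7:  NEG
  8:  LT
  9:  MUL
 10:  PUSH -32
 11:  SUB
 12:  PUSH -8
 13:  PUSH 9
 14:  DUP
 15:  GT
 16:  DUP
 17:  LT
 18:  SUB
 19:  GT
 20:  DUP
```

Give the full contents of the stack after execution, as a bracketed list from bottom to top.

PUSH -54  -54
POP       (empty)
PUSH -21  -21
PUSH -2   -21 -2
OVER      -21 -2 -21
SWAP      -21 -21 -2
NEG       -21 -21 2
LT        -21 1
MUL       -21
PUSH -32  -21 -32
SUB       11
PUSH -8   11 -8
PUSH 9    11 -8 9
DUP       11 -8 9 9
GT        11 -8 0
DUP       11 -8 0 0
LT        11 -8 0
SUB       11 -8
GT        1
DUP       1 1

[1, 1]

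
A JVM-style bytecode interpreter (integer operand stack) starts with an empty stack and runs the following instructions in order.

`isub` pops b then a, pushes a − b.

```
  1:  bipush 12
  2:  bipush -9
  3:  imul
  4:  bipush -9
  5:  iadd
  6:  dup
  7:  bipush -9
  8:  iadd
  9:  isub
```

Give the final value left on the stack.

bipush 12  12
bipush -9  12 -9
imul       -108
bipush -9  -108 -9
iadd       -117
dup        -117 -117
bipush -9  -117 -117 -9
iadd       -117 -126
isub       9

9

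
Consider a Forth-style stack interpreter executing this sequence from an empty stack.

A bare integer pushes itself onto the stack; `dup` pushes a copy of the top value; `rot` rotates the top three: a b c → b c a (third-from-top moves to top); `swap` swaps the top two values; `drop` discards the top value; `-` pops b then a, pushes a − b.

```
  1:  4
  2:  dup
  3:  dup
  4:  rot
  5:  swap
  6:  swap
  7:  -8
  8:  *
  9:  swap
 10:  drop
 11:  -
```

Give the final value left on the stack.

4    → [4]
dup  → [4, 4]
dup  → [4, 4, 4]
rot  → [4, 4, 4]
swap → [4, 4, 4]
swap → [4, 4, 4]
-8   → [4, 4, 4, -8]
*    → [4, 4, -32]
swap → [4, -32, 4]
drop → [4, -32]
-    → [36]

36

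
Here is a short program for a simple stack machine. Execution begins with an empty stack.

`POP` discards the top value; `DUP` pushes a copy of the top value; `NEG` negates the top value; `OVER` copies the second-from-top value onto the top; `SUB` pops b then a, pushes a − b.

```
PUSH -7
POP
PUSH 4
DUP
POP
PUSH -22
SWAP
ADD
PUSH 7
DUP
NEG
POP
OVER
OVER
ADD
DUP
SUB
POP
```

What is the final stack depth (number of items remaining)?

PUSH -7  -> -7
POP      -> (empty)
PUSH 4   -> 4
DUP      -> 4 4
POP      -> 4
PUSH -22 -> 4 -22
SWAP     -> -22 4
ADD      -> -18
PUSH 7   -> -18 7
DUP      -> -18 7 7
NEG      -> -18 7 -7
POP      -> -18 7
OVER     -> -18 7 -18
OVER     -> -18 7 -18 7
ADD      -> -18 7 -11
DUP      -> -18 7 -11 -11
SUB      -> -18 7 0
POP      -> -18 7

2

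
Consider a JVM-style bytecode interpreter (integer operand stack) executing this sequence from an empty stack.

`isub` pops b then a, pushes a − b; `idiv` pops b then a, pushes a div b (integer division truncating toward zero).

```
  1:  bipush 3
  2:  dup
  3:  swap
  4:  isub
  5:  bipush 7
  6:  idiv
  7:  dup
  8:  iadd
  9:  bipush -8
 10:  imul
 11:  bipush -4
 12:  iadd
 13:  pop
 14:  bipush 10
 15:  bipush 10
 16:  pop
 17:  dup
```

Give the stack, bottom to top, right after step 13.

[]

bipush 3  -> 3
dup       -> 3 3
swap      -> 3 3
isub      -> 0
bipush 7  -> 0 7
idiv      -> 0
dup       -> 0 0
iadd      -> 0
bipush -8 -> 0 -8
imul      -> 0
bipush -4 -> 0 -4
iadd      -> -4
pop       -> (empty)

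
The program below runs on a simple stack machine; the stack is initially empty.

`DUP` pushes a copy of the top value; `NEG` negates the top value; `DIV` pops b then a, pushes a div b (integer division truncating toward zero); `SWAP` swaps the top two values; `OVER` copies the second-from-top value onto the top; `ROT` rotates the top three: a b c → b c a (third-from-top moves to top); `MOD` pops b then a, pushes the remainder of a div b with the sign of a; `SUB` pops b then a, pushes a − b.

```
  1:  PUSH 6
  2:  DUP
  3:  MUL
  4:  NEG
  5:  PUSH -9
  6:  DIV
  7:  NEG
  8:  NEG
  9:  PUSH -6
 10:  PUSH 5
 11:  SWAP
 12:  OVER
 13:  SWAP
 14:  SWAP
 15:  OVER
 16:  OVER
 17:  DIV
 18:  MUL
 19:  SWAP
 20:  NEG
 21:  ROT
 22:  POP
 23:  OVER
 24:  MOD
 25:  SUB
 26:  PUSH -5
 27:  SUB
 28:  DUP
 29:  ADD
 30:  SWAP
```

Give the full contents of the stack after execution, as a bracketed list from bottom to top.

PUSH 6   [6]
DUP      [6, 6]
MUL      [36]
NEG      [-36]
PUSH -9  [-36, -9]
DIV      [4]
NEG      [-4]
NEG      [4]
PUSH -6  [4, -6]
PUSH 5   [4, -6, 5]
SWAP     [4, 5, -6]
OVER     [4, 5, -6, 5]
SWAP     [4, 5, 5, -6]
SWAP     [4, 5, -6, 5]
OVER     [4, 5, -6, 5, -6]
OVER     [4, 5, -6, 5, -6, 5]
DIV      [4, 5, -6, 5, -1]
MUL      [4, 5, -6, -5]
SWAP     [4, 5, -5, -6]
NEG      [4, 5, -5, 6]
ROT      [4, -5, 6, 5]
POP      [4, -5, 6]
OVER     [4, -5, 6, -5]
MOD      [4, -5, 1]
SUB      [4, -6]
PUSH -5  [4, -6, -5]
SUB      [4, -1]
DUP      [4, -1, -1]
ADD      [4, -2]
SWAP     [-2, 4]

[-2, 4]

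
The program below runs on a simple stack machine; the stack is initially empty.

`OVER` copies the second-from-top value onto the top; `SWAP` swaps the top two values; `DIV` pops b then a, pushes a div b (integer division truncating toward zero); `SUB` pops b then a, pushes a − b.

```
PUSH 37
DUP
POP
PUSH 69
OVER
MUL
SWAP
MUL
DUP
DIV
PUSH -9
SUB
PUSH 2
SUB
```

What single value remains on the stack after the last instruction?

8

PUSH 37 -> [37]
DUP     -> [37, 37]
POP     -> [37]
PUSH 69 -> [37, 69]
OVER    -> [37, 69, 37]
MUL     -> [37, 2553]
SWAP    -> [2553, 37]
MUL     -> [94461]
DUP     -> [94461, 94461]
DIV     -> [1]
PUSH -9 -> [1, -9]
SUB     -> [10]
PUSH 2  -> [10, 2]
SUB     -> [8]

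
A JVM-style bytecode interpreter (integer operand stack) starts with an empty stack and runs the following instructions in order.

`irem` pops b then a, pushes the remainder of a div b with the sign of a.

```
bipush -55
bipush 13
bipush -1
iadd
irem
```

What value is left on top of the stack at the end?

-7

bipush -55 → [-55]
bipush 13  → [-55, 13]
bipush -1  → [-55, 13, -1]
iadd       → [-55, 12]
irem       → [-7]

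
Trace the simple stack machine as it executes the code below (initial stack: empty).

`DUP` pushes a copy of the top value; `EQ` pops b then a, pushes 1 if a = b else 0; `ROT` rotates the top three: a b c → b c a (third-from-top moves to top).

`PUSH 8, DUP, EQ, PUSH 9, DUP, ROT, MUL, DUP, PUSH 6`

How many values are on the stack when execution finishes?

4

PUSH 8 -> [8]
DUP    -> [8, 8]
EQ     -> [1]
PUSH 9 -> [1, 9]
DUP    -> [1, 9, 9]
ROT    -> [9, 9, 1]
MUL    -> [9, 9]
DUP    -> [9, 9, 9]
PUSH 6 -> [9, 9, 9, 6]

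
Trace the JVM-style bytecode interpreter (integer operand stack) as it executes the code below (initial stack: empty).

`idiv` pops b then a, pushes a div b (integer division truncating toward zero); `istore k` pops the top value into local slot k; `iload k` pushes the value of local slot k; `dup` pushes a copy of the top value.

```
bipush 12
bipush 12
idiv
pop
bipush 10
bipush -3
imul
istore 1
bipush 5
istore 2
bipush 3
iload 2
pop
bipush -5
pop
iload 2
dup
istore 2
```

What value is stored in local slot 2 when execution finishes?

5

bipush 12 -> 12
bipush 12 -> 12 12
idiv      -> 1
pop       -> (empty)
bipush 10 -> 10
bipush -3 -> 10 -3
imul      -> -30
istore 1  -> (empty)
bipush 5  -> 5
istore 2  -> (empty)
bipush 3  -> 3
iload 2   -> 3 5
pop       -> 3
bipush -5 -> 3 -5
pop       -> 3
iload 2   -> 3 5
dup       -> 3 5 5
istore 2  -> 3 5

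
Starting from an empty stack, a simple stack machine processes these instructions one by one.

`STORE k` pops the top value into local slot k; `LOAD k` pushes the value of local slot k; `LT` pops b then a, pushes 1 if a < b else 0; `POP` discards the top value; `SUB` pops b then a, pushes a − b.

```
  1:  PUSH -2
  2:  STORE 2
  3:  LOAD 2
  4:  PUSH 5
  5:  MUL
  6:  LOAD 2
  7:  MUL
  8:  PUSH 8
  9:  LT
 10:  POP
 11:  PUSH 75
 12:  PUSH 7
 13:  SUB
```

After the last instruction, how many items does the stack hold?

PUSH -2  -2
STORE 2  (empty)
LOAD 2   -2
PUSH 5   -2 5
MUL      -10
LOAD 2   -10 -2
MUL      20
PUSH 8   20 8
LT       0
POP      (empty)
PUSH 75  75
PUSH 7   75 7
SUB      68

1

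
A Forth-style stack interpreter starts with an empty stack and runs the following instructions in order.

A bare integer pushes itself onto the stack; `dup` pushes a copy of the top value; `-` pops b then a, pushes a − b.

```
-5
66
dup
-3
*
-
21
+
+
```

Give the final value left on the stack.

-5   -5
66   -5 66
dup  -5 66 66
-3   -5 66 66 -3
*    -5 66 -198
-    -5 264
21   -5 264 21
+    -5 285
+    280

280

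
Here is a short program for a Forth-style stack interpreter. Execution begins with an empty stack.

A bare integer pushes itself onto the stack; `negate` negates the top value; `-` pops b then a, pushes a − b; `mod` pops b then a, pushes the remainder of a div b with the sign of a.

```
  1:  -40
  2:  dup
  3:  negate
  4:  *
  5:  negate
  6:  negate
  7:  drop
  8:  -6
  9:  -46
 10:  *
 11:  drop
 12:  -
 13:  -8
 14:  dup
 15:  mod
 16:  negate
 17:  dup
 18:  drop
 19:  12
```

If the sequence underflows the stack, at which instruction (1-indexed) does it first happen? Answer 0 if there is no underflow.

-40    : [-40]
dup    : [-40, -40]
negate : [-40, 40]
*      : [-1600]
negate : [1600]
negate : [-1600]
drop   : []
-6     : [-6]
-46    : [-6, -46]
*      : [276]
drop   : []
-  — needs 2 operands, stack has 0 → underflow

12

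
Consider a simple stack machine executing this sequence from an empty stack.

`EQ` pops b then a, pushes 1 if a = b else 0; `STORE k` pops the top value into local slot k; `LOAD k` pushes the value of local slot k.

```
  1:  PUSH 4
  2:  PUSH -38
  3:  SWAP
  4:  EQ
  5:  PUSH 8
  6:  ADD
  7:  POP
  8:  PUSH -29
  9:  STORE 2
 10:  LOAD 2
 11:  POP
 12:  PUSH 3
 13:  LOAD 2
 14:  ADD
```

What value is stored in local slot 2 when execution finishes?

-29

PUSH 4   -> 4
PUSH -38 -> 4 -38
SWAP     -> -38 4
EQ       -> 0
PUSH 8   -> 0 8
ADD      -> 8
POP      -> (empty)
PUSH -29 -> -29
STORE 2  -> (empty)
LOAD 2   -> -29
POP      -> (empty)
PUSH 3   -> 3
LOAD 2   -> 3 -29
ADD      -> -26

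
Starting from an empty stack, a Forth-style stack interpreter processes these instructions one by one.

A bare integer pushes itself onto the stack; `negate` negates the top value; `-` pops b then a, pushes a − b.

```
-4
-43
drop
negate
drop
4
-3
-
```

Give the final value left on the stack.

-4     -> [-4]
-43    -> [-4, -43]
drop   -> [-4]
negate -> [4]
drop   -> []
4      -> [4]
-3     -> [4, -3]
-      -> [7]

7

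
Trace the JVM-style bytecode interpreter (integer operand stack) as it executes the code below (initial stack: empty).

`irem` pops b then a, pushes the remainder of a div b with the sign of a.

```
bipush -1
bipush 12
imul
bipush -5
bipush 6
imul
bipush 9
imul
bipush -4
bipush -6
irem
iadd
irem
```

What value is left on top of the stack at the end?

bipush -1 → -1
bipush 12 → -1 12
imul      → -12
bipush -5 → -12 -5
bipush 6  → -12 -5 6
imul      → -12 -30
bipush 9  → -12 -30 9
imul      → -12 -270
bipush -4 → -12 -270 -4
bipush -6 → -12 -270 -4 -6
irem      → -12 -270 -4
iadd      → -12 -274
irem      → -12

-12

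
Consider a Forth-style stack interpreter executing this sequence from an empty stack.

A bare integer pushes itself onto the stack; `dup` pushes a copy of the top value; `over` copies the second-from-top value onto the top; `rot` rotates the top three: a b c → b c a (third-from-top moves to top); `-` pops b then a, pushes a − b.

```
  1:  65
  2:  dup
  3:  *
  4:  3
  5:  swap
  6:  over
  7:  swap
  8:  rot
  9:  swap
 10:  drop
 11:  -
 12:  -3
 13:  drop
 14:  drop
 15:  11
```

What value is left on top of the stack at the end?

11

65    65
dup   65 65
*     4225
3     4225 3
swap  3 4225
over  3 4225 3
swap  3 3 4225
rot   3 4225 3
swap  3 3 4225
drop  3 3
-     0
-3    0 -3
drop  0
drop  (empty)
11    11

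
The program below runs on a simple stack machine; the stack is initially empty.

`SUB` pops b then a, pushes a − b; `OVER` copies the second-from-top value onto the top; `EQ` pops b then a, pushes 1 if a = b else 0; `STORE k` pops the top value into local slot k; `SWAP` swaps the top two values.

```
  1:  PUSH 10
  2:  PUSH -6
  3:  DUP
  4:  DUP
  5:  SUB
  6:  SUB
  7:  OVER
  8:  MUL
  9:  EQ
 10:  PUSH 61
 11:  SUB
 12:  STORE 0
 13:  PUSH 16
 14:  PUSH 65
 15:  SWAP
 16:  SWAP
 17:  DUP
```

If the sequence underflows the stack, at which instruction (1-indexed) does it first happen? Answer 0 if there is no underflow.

0

PUSH 10 → 10
PUSH -6 → 10 -6
DUP     → 10 -6 -6
DUP     → 10 -6 -6 -6
SUB     → 10 -6 0
SUB     → 10 -6
OVER    → 10 -6 10
MUL     → 10 -60
EQ      → 0
PUSH 61 → 0 61
SUB     → -61
STORE 0 → (empty)
PUSH 16 → 16
PUSH 65 → 16 65
SWAP    → 65 16
SWAP    → 16 65
DUP     → 16 65 65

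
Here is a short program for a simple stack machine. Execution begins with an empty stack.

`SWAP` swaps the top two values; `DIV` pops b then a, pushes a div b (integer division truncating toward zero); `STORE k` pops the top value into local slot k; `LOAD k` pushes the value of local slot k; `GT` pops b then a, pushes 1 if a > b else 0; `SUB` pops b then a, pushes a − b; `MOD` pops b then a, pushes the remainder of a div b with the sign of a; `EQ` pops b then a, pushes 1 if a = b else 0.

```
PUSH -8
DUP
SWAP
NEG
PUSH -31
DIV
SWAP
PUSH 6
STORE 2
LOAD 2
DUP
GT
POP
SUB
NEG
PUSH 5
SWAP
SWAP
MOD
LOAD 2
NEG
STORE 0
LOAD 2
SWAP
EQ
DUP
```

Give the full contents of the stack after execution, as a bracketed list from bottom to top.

PUSH -8   -8
DUP       -8 -8
SWAP      -8 -8
NEG       -8 8
PUSH -31  -8 8 -31
DIV       -8 0
SWAP      0 -8
PUSH 6    0 -8 6
STORE 2   0 -8
LOAD 2    0 -8 6
DUP       0 -8 6 6
GT        0 -8 0
POP       0 -8
SUB       8
NEG       -8
PUSH 5    -8 5
SWAP      5 -8
SWAP      -8 5
MOD       -3
LOAD 2    -3 6
NEG       -3 -6
STORE 0   -3
LOAD 2    -3 6
SWAP      6 -3
EQ        0
DUP       0 0

[0, 0]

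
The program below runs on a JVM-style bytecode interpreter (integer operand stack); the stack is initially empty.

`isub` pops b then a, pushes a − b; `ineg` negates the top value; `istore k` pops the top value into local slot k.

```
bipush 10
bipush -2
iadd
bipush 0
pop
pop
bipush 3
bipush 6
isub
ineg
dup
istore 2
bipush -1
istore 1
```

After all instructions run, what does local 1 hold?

bipush 10 → 10
bipush -2 → 10 -2
iadd      → 8
bipush 0  → 8 0
pop       → 8
pop       → (empty)
bipush 3  → 3
bipush 6  → 3 6
isub      → -3
ineg      → 3
dup       → 3 3
istore 2  → 3
bipush -1 → 3 -1
istore 1  → 3

-1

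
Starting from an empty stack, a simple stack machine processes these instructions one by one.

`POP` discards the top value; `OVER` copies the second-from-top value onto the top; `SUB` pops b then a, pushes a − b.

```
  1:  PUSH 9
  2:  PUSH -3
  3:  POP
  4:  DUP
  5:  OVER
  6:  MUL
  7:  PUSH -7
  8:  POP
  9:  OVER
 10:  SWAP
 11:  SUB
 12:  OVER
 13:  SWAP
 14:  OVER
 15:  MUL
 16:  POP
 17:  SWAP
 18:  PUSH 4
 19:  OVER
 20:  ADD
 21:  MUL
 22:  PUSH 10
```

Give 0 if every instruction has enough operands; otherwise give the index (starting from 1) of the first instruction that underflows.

0

PUSH 9  -> [9]
PUSH -3 -> [9, -3]
POP     -> [9]
DUP     -> [9, 9]
OVER    -> [9, 9, 9]
MUL     -> [9, 81]
PUSH -7 -> [9, 81, -7]
POP     -> [9, 81]
OVER    -> [9, 81, 9]
SWAP    -> [9, 9, 81]
SUB     -> [9, -72]
OVER    -> [9, -72, 9]
SWAP    -> [9, 9, -72]
OVER    -> [9, 9, -72, 9]
MUL     -> [9, 9, -648]
POP     -> [9, 9]
SWAP    -> [9, 9]
PUSH 4  -> [9, 9, 4]
OVER    -> [9, 9, 4, 9]
ADD     -> [9, 9, 13]
MUL     -> [9, 117]
PUSH 10 -> [9, 117, 10]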